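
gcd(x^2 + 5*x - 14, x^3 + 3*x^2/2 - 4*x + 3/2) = 1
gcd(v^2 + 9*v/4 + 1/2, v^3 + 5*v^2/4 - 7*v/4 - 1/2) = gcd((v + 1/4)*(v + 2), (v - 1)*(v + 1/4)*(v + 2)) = v^2 + 9*v/4 + 1/2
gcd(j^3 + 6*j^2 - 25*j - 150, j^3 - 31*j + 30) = j^2 + j - 30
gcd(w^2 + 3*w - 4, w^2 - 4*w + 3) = w - 1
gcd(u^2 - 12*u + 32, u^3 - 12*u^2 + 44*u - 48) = u - 4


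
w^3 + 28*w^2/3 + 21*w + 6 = (w + 1/3)*(w + 3)*(w + 6)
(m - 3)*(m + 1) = m^2 - 2*m - 3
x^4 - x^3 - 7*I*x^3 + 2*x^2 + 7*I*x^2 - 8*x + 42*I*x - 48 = (x - 3)*(x + 2)*(x - 8*I)*(x + I)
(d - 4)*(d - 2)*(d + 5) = d^3 - d^2 - 22*d + 40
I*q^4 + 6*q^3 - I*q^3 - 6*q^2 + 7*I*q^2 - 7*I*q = q*(q - 7*I)*(q + I)*(I*q - I)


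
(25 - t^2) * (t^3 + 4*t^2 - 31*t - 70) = -t^5 - 4*t^4 + 56*t^3 + 170*t^2 - 775*t - 1750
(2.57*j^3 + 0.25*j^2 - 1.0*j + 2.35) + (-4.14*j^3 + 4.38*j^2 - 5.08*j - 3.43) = -1.57*j^3 + 4.63*j^2 - 6.08*j - 1.08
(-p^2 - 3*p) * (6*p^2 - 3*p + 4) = -6*p^4 - 15*p^3 + 5*p^2 - 12*p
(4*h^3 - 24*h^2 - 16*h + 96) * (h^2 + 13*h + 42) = 4*h^5 + 28*h^4 - 160*h^3 - 1120*h^2 + 576*h + 4032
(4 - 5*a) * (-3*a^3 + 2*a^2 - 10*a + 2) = 15*a^4 - 22*a^3 + 58*a^2 - 50*a + 8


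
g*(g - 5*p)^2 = g^3 - 10*g^2*p + 25*g*p^2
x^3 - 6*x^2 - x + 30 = (x - 5)*(x - 3)*(x + 2)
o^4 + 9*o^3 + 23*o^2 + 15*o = o*(o + 1)*(o + 3)*(o + 5)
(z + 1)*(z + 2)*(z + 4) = z^3 + 7*z^2 + 14*z + 8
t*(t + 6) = t^2 + 6*t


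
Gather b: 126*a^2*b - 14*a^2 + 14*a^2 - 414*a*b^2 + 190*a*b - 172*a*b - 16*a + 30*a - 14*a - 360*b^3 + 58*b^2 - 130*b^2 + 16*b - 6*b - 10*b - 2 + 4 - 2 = -360*b^3 + b^2*(-414*a - 72) + b*(126*a^2 + 18*a)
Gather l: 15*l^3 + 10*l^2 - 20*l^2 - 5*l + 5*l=15*l^3 - 10*l^2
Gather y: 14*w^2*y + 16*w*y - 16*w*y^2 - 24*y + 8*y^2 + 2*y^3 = 2*y^3 + y^2*(8 - 16*w) + y*(14*w^2 + 16*w - 24)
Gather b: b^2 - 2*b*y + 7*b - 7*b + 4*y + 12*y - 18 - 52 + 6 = b^2 - 2*b*y + 16*y - 64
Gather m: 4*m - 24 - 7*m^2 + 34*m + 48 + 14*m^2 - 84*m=7*m^2 - 46*m + 24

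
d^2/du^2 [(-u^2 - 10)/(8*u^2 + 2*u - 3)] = 2*(16*u^3 - 1992*u^2 - 480*u - 289)/(512*u^6 + 384*u^5 - 480*u^4 - 280*u^3 + 180*u^2 + 54*u - 27)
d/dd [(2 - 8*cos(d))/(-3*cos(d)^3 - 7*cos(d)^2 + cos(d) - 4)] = 2*(24*cos(d)^3 + 19*cos(d)^2 - 14*cos(d) - 15)*sin(d)/(3*cos(d)^3 + 7*cos(d)^2 - cos(d) + 4)^2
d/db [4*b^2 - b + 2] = 8*b - 1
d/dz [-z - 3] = -1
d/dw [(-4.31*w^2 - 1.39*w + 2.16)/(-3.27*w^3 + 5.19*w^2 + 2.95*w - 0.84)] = (-14.0937*w^4 - 9.0906*w^3 + 15.6892*w^2 - 15.18*w - 5.2044)/(10.6929*w^6 - 33.9426*w^5 + 7.6431*w^4 + 36.1146*w^3 - 0.0167000000000002*w^2 - 4.956*w + 0.7056)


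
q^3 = q^3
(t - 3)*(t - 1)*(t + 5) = t^3 + t^2 - 17*t + 15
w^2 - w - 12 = (w - 4)*(w + 3)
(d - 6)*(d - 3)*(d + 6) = d^3 - 3*d^2 - 36*d + 108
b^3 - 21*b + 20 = (b - 4)*(b - 1)*(b + 5)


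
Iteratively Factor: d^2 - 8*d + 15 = (d - 5)*(d - 3)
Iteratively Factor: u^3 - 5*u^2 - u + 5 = (u + 1)*(u^2 - 6*u + 5) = (u - 5)*(u + 1)*(u - 1)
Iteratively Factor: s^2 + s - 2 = (s - 1)*(s + 2)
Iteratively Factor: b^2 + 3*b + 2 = (b + 1)*(b + 2)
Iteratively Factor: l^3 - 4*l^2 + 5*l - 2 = (l - 1)*(l^2 - 3*l + 2) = (l - 2)*(l - 1)*(l - 1)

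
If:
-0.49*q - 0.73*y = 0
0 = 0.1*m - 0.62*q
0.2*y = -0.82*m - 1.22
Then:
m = -1.53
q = -0.25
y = 0.17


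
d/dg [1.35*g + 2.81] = 1.35000000000000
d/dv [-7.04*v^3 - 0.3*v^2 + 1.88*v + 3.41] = -21.12*v^2 - 0.6*v + 1.88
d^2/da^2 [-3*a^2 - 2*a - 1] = -6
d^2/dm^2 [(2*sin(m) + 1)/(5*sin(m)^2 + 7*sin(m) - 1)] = (-50*sin(m)^5 - 30*sin(m)^4 - 65*sin(m)^3 + 67*sin(m)^2 + 261*sin(m) + 136)/(5*sin(m)^2 + 7*sin(m) - 1)^3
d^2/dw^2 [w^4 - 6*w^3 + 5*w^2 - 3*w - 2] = 12*w^2 - 36*w + 10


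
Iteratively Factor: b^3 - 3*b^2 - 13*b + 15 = (b - 1)*(b^2 - 2*b - 15) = (b - 5)*(b - 1)*(b + 3)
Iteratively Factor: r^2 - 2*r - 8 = (r - 4)*(r + 2)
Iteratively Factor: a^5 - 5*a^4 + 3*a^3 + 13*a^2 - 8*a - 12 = (a + 1)*(a^4 - 6*a^3 + 9*a^2 + 4*a - 12) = (a - 3)*(a + 1)*(a^3 - 3*a^2 + 4) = (a - 3)*(a - 2)*(a + 1)*(a^2 - a - 2) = (a - 3)*(a - 2)*(a + 1)^2*(a - 2)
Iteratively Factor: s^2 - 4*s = (s)*(s - 4)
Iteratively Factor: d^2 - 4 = (d + 2)*(d - 2)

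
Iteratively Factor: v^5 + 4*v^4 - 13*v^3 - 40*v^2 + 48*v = (v)*(v^4 + 4*v^3 - 13*v^2 - 40*v + 48) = v*(v + 4)*(v^3 - 13*v + 12) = v*(v - 3)*(v + 4)*(v^2 + 3*v - 4) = v*(v - 3)*(v - 1)*(v + 4)*(v + 4)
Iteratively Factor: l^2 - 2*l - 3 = (l - 3)*(l + 1)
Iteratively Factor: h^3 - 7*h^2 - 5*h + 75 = (h + 3)*(h^2 - 10*h + 25) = (h - 5)*(h + 3)*(h - 5)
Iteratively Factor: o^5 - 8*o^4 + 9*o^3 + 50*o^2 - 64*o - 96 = (o + 2)*(o^4 - 10*o^3 + 29*o^2 - 8*o - 48) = (o - 3)*(o + 2)*(o^3 - 7*o^2 + 8*o + 16) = (o - 3)*(o + 1)*(o + 2)*(o^2 - 8*o + 16) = (o - 4)*(o - 3)*(o + 1)*(o + 2)*(o - 4)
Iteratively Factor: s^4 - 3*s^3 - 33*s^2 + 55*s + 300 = (s + 3)*(s^3 - 6*s^2 - 15*s + 100) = (s - 5)*(s + 3)*(s^2 - s - 20) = (s - 5)*(s + 3)*(s + 4)*(s - 5)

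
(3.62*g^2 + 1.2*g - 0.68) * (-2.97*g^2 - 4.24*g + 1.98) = -10.7514*g^4 - 18.9128*g^3 + 4.0992*g^2 + 5.2592*g - 1.3464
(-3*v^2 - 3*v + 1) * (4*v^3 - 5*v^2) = -12*v^5 + 3*v^4 + 19*v^3 - 5*v^2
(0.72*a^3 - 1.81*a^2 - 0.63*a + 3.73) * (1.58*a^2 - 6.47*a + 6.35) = 1.1376*a^5 - 7.5182*a^4 + 15.2873*a^3 - 1.524*a^2 - 28.1336*a + 23.6855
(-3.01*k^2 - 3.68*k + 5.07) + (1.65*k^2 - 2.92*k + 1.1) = -1.36*k^2 - 6.6*k + 6.17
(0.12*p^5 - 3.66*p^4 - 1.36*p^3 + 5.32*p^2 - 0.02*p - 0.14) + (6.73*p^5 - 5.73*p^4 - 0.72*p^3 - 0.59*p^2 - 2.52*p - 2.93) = 6.85*p^5 - 9.39*p^4 - 2.08*p^3 + 4.73*p^2 - 2.54*p - 3.07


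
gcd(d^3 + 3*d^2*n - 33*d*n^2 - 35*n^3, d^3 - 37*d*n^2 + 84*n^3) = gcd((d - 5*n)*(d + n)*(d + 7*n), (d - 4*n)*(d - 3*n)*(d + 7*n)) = d + 7*n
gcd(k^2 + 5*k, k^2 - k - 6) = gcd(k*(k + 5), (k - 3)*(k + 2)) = 1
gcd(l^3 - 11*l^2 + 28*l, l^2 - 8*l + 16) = l - 4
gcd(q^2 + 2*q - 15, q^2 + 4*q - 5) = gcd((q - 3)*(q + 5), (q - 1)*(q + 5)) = q + 5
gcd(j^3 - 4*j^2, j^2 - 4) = 1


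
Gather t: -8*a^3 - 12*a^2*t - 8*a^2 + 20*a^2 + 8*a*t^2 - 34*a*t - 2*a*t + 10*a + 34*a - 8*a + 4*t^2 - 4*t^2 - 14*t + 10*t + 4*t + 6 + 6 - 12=-8*a^3 + 12*a^2 + 8*a*t^2 + 36*a + t*(-12*a^2 - 36*a)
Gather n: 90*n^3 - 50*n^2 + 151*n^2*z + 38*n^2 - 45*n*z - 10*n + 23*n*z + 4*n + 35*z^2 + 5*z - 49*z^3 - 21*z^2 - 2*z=90*n^3 + n^2*(151*z - 12) + n*(-22*z - 6) - 49*z^3 + 14*z^2 + 3*z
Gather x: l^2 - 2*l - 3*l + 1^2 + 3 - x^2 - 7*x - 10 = l^2 - 5*l - x^2 - 7*x - 6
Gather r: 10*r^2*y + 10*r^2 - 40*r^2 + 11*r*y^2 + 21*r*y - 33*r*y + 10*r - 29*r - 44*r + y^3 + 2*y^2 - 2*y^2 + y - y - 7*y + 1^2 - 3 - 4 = r^2*(10*y - 30) + r*(11*y^2 - 12*y - 63) + y^3 - 7*y - 6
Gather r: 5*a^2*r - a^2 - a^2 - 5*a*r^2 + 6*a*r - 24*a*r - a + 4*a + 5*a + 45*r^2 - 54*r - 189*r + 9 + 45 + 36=-2*a^2 + 8*a + r^2*(45 - 5*a) + r*(5*a^2 - 18*a - 243) + 90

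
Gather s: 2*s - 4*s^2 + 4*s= -4*s^2 + 6*s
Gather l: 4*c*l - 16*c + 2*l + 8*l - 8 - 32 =-16*c + l*(4*c + 10) - 40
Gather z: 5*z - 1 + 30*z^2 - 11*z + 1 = 30*z^2 - 6*z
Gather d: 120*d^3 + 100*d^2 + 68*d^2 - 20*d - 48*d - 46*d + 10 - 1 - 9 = 120*d^3 + 168*d^2 - 114*d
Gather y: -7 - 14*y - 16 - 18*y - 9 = -32*y - 32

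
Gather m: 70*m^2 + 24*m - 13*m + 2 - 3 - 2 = 70*m^2 + 11*m - 3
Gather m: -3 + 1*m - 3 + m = 2*m - 6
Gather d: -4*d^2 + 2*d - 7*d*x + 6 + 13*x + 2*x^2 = -4*d^2 + d*(2 - 7*x) + 2*x^2 + 13*x + 6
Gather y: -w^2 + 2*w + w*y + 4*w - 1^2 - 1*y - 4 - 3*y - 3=-w^2 + 6*w + y*(w - 4) - 8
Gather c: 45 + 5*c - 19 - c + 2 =4*c + 28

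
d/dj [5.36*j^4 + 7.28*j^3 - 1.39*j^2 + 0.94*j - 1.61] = 21.44*j^3 + 21.84*j^2 - 2.78*j + 0.94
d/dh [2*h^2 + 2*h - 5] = 4*h + 2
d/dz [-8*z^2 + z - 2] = 1 - 16*z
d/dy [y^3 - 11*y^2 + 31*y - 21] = 3*y^2 - 22*y + 31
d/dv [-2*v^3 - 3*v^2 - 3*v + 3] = -6*v^2 - 6*v - 3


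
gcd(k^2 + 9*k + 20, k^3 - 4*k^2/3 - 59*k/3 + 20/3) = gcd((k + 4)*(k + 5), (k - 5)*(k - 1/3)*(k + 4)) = k + 4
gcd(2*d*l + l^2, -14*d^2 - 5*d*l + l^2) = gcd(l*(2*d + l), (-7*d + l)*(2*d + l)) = 2*d + l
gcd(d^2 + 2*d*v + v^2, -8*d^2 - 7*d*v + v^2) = d + v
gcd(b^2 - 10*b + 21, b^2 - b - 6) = b - 3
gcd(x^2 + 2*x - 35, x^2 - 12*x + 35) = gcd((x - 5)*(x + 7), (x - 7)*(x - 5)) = x - 5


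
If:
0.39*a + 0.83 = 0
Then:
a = -2.13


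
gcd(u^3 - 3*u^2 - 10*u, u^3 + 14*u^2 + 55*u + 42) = 1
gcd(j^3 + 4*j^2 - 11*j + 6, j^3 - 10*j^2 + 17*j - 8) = j^2 - 2*j + 1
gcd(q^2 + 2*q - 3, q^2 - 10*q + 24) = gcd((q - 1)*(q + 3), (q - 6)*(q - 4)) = 1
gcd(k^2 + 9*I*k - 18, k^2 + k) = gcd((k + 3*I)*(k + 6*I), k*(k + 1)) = 1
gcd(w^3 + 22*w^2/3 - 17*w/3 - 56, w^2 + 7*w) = w + 7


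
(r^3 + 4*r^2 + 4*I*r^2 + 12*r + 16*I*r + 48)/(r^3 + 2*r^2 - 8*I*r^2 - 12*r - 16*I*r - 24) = (r^2 + r*(4 + 6*I) + 24*I)/(r^2 + r*(2 - 6*I) - 12*I)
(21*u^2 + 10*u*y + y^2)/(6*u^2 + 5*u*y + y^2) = (7*u + y)/(2*u + y)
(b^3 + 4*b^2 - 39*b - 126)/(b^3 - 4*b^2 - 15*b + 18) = (b + 7)/(b - 1)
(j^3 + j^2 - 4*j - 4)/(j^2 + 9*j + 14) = (j^2 - j - 2)/(j + 7)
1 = 1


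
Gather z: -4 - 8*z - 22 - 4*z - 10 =-12*z - 36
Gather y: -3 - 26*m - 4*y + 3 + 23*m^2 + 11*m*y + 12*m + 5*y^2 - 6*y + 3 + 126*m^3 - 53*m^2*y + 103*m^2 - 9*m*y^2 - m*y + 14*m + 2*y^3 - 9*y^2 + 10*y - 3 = 126*m^3 + 126*m^2 + 2*y^3 + y^2*(-9*m - 4) + y*(-53*m^2 + 10*m)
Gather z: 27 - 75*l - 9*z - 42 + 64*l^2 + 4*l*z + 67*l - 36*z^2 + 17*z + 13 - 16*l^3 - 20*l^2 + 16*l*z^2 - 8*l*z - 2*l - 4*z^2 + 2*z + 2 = -16*l^3 + 44*l^2 - 10*l + z^2*(16*l - 40) + z*(10 - 4*l)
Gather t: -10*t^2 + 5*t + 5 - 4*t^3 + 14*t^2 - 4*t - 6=-4*t^3 + 4*t^2 + t - 1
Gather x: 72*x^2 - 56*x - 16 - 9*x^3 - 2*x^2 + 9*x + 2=-9*x^3 + 70*x^2 - 47*x - 14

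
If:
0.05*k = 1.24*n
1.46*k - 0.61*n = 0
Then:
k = 0.00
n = 0.00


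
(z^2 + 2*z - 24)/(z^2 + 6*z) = (z - 4)/z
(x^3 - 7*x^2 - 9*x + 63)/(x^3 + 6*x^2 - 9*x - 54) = (x - 7)/(x + 6)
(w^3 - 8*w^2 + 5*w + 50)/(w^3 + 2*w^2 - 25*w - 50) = (w - 5)/(w + 5)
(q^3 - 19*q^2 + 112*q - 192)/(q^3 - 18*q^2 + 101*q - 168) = (q - 8)/(q - 7)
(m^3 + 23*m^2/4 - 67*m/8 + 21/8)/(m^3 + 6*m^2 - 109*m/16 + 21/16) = 2*(2*m - 1)/(4*m - 1)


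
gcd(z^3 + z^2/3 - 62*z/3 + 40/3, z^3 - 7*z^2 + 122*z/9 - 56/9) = z^2 - 14*z/3 + 8/3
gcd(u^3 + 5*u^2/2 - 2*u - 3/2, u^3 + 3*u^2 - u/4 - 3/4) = u^2 + 7*u/2 + 3/2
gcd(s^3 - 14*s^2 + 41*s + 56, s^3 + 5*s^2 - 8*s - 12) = s + 1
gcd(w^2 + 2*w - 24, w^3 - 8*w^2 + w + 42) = 1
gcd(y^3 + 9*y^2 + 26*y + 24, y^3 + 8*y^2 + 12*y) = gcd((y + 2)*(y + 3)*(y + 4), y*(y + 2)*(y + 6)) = y + 2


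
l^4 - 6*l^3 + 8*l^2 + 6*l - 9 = (l - 3)^2*(l - 1)*(l + 1)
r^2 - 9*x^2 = (r - 3*x)*(r + 3*x)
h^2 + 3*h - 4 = (h - 1)*(h + 4)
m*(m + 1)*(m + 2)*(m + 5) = m^4 + 8*m^3 + 17*m^2 + 10*m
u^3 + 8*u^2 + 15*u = u*(u + 3)*(u + 5)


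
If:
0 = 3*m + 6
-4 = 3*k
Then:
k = -4/3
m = -2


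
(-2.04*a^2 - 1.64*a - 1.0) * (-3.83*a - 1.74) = 7.8132*a^3 + 9.8308*a^2 + 6.6836*a + 1.74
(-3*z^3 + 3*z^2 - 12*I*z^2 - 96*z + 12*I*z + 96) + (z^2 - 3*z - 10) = -3*z^3 + 4*z^2 - 12*I*z^2 - 99*z + 12*I*z + 86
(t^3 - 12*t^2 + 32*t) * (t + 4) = t^4 - 8*t^3 - 16*t^2 + 128*t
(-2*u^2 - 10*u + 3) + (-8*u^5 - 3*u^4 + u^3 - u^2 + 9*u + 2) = -8*u^5 - 3*u^4 + u^3 - 3*u^2 - u + 5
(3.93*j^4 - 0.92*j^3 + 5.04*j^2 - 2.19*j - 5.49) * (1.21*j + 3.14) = 4.7553*j^5 + 11.227*j^4 + 3.2096*j^3 + 13.1757*j^2 - 13.5195*j - 17.2386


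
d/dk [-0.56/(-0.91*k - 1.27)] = -0.5096/(0.91*k + 1.27)^2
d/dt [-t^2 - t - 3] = -2*t - 1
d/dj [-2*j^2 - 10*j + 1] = -4*j - 10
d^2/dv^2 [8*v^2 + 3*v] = 16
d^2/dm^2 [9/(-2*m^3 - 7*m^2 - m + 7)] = 18*((6*m + 7)*(2*m^3 + 7*m^2 + m - 7) - (6*m^2 + 14*m + 1)^2)/(2*m^3 + 7*m^2 + m - 7)^3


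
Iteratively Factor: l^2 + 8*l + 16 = (l + 4)*(l + 4)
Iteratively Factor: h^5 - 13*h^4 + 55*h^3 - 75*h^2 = (h)*(h^4 - 13*h^3 + 55*h^2 - 75*h) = h*(h - 5)*(h^3 - 8*h^2 + 15*h) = h^2*(h - 5)*(h^2 - 8*h + 15) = h^2*(h - 5)^2*(h - 3)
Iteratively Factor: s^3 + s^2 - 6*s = (s)*(s^2 + s - 6) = s*(s + 3)*(s - 2)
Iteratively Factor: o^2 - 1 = (o + 1)*(o - 1)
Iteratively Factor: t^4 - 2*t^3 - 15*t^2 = (t - 5)*(t^3 + 3*t^2) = t*(t - 5)*(t^2 + 3*t) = t*(t - 5)*(t + 3)*(t)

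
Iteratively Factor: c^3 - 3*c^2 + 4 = (c + 1)*(c^2 - 4*c + 4) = (c - 2)*(c + 1)*(c - 2)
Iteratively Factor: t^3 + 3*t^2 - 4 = (t - 1)*(t^2 + 4*t + 4) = (t - 1)*(t + 2)*(t + 2)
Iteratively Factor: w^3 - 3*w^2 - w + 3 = (w - 1)*(w^2 - 2*w - 3) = (w - 1)*(w + 1)*(w - 3)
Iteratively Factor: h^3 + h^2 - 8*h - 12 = (h - 3)*(h^2 + 4*h + 4) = (h - 3)*(h + 2)*(h + 2)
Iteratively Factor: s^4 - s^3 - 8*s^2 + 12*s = (s)*(s^3 - s^2 - 8*s + 12) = s*(s - 2)*(s^2 + s - 6) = s*(s - 2)*(s + 3)*(s - 2)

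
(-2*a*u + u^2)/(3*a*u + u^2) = (-2*a + u)/(3*a + u)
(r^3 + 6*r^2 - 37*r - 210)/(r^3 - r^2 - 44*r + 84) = (r + 5)/(r - 2)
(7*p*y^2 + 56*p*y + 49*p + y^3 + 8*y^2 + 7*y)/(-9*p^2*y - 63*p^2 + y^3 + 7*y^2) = (7*p*y + 7*p + y^2 + y)/(-9*p^2 + y^2)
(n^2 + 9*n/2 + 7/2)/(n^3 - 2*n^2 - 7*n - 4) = (n + 7/2)/(n^2 - 3*n - 4)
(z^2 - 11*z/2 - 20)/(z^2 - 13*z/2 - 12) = (2*z + 5)/(2*z + 3)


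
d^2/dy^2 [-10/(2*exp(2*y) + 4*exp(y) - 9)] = 40*(-8*(exp(y) + 1)^2*exp(y) + (2*exp(y) + 1)*(2*exp(2*y) + 4*exp(y) - 9))*exp(y)/(2*exp(2*y) + 4*exp(y) - 9)^3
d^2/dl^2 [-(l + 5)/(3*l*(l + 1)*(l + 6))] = 2*(-3*l^5 - 51*l^4 - 323*l^3 - 825*l^2 - 630*l - 180)/(3*l^3*(l^6 + 21*l^5 + 165*l^4 + 595*l^3 + 990*l^2 + 756*l + 216))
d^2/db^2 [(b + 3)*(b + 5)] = 2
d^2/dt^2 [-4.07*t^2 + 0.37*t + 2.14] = -8.14000000000000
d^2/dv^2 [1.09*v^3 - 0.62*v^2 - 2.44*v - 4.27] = 6.54*v - 1.24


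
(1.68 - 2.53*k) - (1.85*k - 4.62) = 6.3 - 4.38*k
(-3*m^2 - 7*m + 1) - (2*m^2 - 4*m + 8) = -5*m^2 - 3*m - 7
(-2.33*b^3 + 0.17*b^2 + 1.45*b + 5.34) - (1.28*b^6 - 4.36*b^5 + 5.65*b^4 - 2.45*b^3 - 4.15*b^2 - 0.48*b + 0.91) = -1.28*b^6 + 4.36*b^5 - 5.65*b^4 + 0.12*b^3 + 4.32*b^2 + 1.93*b + 4.43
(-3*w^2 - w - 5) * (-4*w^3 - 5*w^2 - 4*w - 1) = 12*w^5 + 19*w^4 + 37*w^3 + 32*w^2 + 21*w + 5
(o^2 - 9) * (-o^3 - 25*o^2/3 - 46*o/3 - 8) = -o^5 - 25*o^4/3 - 19*o^3/3 + 67*o^2 + 138*o + 72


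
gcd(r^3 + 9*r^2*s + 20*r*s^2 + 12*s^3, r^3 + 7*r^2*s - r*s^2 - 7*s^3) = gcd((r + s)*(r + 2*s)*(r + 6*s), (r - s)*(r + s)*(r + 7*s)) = r + s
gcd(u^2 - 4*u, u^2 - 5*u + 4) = u - 4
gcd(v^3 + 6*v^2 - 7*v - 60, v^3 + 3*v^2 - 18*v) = v - 3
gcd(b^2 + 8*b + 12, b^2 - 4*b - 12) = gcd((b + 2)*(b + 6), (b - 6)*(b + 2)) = b + 2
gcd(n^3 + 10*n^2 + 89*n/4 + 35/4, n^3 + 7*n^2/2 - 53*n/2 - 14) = n^2 + 15*n/2 + 7/2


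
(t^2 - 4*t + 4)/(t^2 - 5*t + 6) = (t - 2)/(t - 3)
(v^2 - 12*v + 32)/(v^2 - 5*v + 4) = (v - 8)/(v - 1)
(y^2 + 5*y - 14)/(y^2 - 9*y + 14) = (y + 7)/(y - 7)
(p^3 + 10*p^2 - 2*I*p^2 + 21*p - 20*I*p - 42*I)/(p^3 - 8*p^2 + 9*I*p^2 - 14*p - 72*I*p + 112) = (p^3 + p^2*(10 - 2*I) + p*(21 - 20*I) - 42*I)/(p^3 + p^2*(-8 + 9*I) + p*(-14 - 72*I) + 112)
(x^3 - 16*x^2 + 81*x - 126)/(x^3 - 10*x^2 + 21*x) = (x - 6)/x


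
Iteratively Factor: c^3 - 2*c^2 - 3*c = (c)*(c^2 - 2*c - 3) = c*(c + 1)*(c - 3)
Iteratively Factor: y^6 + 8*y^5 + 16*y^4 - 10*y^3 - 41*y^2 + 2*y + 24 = (y + 1)*(y^5 + 7*y^4 + 9*y^3 - 19*y^2 - 22*y + 24) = (y + 1)*(y + 2)*(y^4 + 5*y^3 - y^2 - 17*y + 12) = (y + 1)*(y + 2)*(y + 3)*(y^3 + 2*y^2 - 7*y + 4) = (y - 1)*(y + 1)*(y + 2)*(y + 3)*(y^2 + 3*y - 4) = (y - 1)^2*(y + 1)*(y + 2)*(y + 3)*(y + 4)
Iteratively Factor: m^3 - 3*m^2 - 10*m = (m + 2)*(m^2 - 5*m) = m*(m + 2)*(m - 5)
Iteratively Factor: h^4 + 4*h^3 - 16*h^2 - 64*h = (h)*(h^3 + 4*h^2 - 16*h - 64) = h*(h - 4)*(h^2 + 8*h + 16) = h*(h - 4)*(h + 4)*(h + 4)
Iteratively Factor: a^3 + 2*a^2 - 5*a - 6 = (a + 3)*(a^2 - a - 2) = (a - 2)*(a + 3)*(a + 1)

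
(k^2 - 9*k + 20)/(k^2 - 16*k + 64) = (k^2 - 9*k + 20)/(k^2 - 16*k + 64)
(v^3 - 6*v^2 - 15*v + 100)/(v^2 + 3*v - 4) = (v^2 - 10*v + 25)/(v - 1)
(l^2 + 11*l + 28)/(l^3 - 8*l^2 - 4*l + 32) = (l^2 + 11*l + 28)/(l^3 - 8*l^2 - 4*l + 32)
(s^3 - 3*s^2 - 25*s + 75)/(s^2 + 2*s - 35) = (s^2 + 2*s - 15)/(s + 7)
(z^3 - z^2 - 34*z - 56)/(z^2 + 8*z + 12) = (z^2 - 3*z - 28)/(z + 6)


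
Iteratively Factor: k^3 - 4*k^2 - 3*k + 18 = (k - 3)*(k^2 - k - 6) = (k - 3)^2*(k + 2)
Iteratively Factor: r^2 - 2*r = (r - 2)*(r)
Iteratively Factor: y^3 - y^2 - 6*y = (y + 2)*(y^2 - 3*y) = (y - 3)*(y + 2)*(y)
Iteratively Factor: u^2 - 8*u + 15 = (u - 3)*(u - 5)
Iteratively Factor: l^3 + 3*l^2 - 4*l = (l - 1)*(l^2 + 4*l) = (l - 1)*(l + 4)*(l)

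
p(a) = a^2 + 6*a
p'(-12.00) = -18.00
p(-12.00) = 72.00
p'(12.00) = 30.00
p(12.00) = 216.00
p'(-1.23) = 3.54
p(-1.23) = -5.87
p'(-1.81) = 2.38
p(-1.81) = -7.58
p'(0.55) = 7.10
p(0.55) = 3.60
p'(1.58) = 9.16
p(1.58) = 11.98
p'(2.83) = 11.66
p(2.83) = 24.99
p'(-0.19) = 5.62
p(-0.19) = -1.10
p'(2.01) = 10.02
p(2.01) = 16.10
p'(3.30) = 12.60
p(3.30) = 30.69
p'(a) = 2*a + 6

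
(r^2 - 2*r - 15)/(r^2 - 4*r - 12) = (-r^2 + 2*r + 15)/(-r^2 + 4*r + 12)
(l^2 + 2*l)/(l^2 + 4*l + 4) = l/(l + 2)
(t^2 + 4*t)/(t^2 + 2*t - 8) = t/(t - 2)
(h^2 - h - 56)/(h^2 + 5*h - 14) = (h - 8)/(h - 2)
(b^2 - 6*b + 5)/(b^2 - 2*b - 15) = (b - 1)/(b + 3)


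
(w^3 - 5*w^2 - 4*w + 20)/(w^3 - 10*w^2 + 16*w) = (w^2 - 3*w - 10)/(w*(w - 8))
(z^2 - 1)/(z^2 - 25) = (z^2 - 1)/(z^2 - 25)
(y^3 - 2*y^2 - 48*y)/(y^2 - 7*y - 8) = y*(y + 6)/(y + 1)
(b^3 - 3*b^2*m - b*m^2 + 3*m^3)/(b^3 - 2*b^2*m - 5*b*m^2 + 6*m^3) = (b + m)/(b + 2*m)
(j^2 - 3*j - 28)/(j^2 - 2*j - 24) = (j - 7)/(j - 6)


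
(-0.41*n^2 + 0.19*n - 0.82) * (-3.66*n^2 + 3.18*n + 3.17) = 1.5006*n^4 - 1.9992*n^3 + 2.3057*n^2 - 2.0053*n - 2.5994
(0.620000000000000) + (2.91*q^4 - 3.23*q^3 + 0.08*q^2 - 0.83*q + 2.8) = 2.91*q^4 - 3.23*q^3 + 0.08*q^2 - 0.83*q + 3.42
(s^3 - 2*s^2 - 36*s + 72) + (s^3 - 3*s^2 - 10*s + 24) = 2*s^3 - 5*s^2 - 46*s + 96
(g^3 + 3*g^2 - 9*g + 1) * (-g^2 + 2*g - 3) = -g^5 - g^4 + 12*g^3 - 28*g^2 + 29*g - 3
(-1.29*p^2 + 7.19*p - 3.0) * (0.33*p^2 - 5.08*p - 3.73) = -0.4257*p^4 + 8.9259*p^3 - 32.7035*p^2 - 11.5787*p + 11.19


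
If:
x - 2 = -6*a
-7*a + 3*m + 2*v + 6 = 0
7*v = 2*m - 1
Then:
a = 1/3 - x/6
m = -49*x/150 - 71/75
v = -7*x/75 - 31/75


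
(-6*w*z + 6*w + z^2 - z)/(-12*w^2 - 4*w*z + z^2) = (z - 1)/(2*w + z)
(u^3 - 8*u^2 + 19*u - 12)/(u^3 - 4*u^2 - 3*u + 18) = (u^2 - 5*u + 4)/(u^2 - u - 6)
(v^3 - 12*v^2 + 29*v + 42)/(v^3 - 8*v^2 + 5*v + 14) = (v - 6)/(v - 2)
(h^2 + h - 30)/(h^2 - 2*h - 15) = (h + 6)/(h + 3)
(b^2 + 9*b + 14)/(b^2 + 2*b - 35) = (b + 2)/(b - 5)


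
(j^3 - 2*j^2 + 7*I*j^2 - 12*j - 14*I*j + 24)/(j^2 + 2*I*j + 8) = (j^2 + j*(-2 + 3*I) - 6*I)/(j - 2*I)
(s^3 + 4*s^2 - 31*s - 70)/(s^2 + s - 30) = (s^2 + 9*s + 14)/(s + 6)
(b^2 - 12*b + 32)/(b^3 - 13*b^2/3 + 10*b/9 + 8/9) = 9*(b - 8)/(9*b^2 - 3*b - 2)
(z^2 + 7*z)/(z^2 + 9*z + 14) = z/(z + 2)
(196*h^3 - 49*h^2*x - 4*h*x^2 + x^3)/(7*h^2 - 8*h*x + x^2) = (-28*h^2 + 3*h*x + x^2)/(-h + x)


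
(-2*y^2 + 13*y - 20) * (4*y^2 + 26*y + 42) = -8*y^4 + 174*y^2 + 26*y - 840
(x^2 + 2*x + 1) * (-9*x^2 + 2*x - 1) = -9*x^4 - 16*x^3 - 6*x^2 - 1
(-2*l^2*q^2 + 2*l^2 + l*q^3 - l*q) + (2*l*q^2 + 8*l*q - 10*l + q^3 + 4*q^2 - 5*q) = -2*l^2*q^2 + 2*l^2 + l*q^3 + 2*l*q^2 + 7*l*q - 10*l + q^3 + 4*q^2 - 5*q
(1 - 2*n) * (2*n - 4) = -4*n^2 + 10*n - 4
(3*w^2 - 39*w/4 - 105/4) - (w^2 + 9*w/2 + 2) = 2*w^2 - 57*w/4 - 113/4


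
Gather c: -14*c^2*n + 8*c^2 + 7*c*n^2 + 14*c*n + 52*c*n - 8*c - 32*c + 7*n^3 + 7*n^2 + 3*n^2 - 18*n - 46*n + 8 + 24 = c^2*(8 - 14*n) + c*(7*n^2 + 66*n - 40) + 7*n^3 + 10*n^2 - 64*n + 32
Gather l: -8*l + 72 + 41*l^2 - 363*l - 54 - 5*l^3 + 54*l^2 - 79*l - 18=-5*l^3 + 95*l^2 - 450*l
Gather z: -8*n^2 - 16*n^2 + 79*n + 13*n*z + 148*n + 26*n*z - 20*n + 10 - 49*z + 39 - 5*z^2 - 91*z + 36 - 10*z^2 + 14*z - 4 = -24*n^2 + 207*n - 15*z^2 + z*(39*n - 126) + 81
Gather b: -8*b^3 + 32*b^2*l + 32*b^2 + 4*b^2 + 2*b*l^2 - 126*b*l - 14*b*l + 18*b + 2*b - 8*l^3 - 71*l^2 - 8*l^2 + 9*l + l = -8*b^3 + b^2*(32*l + 36) + b*(2*l^2 - 140*l + 20) - 8*l^3 - 79*l^2 + 10*l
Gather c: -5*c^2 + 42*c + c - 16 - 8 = -5*c^2 + 43*c - 24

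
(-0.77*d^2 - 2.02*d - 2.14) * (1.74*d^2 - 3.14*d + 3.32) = -1.3398*d^4 - 1.097*d^3 + 0.0628000000000002*d^2 + 0.0132000000000012*d - 7.1048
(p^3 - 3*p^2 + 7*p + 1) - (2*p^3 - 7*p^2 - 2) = -p^3 + 4*p^2 + 7*p + 3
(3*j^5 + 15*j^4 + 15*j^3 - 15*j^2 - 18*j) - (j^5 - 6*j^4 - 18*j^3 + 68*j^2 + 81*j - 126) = 2*j^5 + 21*j^4 + 33*j^3 - 83*j^2 - 99*j + 126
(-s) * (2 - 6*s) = 6*s^2 - 2*s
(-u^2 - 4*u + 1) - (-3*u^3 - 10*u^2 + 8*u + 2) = 3*u^3 + 9*u^2 - 12*u - 1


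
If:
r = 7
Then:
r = 7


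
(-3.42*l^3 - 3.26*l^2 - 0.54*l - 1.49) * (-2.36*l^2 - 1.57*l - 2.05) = 8.0712*l^5 + 13.063*l^4 + 13.4036*l^3 + 11.0472*l^2 + 3.4463*l + 3.0545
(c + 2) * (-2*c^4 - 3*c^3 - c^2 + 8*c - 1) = -2*c^5 - 7*c^4 - 7*c^3 + 6*c^2 + 15*c - 2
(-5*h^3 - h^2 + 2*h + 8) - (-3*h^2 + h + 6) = -5*h^3 + 2*h^2 + h + 2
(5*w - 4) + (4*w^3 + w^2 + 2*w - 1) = 4*w^3 + w^2 + 7*w - 5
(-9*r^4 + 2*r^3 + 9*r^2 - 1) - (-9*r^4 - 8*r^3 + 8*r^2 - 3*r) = 10*r^3 + r^2 + 3*r - 1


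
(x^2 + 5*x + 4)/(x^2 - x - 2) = (x + 4)/(x - 2)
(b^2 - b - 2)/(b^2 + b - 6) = (b + 1)/(b + 3)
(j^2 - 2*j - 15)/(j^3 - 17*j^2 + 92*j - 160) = (j + 3)/(j^2 - 12*j + 32)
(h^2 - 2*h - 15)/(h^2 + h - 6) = (h - 5)/(h - 2)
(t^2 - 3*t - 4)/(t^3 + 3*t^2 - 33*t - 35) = (t - 4)/(t^2 + 2*t - 35)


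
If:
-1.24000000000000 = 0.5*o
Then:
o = -2.48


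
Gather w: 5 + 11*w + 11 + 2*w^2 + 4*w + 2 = 2*w^2 + 15*w + 18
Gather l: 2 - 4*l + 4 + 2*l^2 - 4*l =2*l^2 - 8*l + 6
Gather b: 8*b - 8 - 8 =8*b - 16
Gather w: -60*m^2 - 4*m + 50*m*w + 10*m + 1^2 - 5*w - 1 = -60*m^2 + 6*m + w*(50*m - 5)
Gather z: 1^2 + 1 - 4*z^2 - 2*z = -4*z^2 - 2*z + 2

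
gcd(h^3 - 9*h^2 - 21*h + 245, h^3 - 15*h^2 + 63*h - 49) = h^2 - 14*h + 49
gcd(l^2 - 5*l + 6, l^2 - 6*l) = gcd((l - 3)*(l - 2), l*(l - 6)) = 1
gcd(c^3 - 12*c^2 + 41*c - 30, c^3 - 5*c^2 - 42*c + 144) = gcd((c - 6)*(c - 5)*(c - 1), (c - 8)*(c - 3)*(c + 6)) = 1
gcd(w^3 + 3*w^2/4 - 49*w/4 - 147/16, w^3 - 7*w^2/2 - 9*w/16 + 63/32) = w^2 - 11*w/4 - 21/8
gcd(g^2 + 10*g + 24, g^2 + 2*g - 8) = g + 4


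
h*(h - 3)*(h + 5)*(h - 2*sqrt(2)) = h^4 - 2*sqrt(2)*h^3 + 2*h^3 - 15*h^2 - 4*sqrt(2)*h^2 + 30*sqrt(2)*h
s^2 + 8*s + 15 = (s + 3)*(s + 5)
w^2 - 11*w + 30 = (w - 6)*(w - 5)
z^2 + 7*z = z*(z + 7)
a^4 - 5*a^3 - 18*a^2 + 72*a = a*(a - 6)*(a - 3)*(a + 4)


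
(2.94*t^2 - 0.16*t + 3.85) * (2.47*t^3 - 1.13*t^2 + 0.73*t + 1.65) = 7.2618*t^5 - 3.7174*t^4 + 11.8365*t^3 + 0.383700000000001*t^2 + 2.5465*t + 6.3525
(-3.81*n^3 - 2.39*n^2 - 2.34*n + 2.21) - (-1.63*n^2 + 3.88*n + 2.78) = -3.81*n^3 - 0.76*n^2 - 6.22*n - 0.57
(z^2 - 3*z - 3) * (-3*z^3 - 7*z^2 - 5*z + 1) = -3*z^5 + 2*z^4 + 25*z^3 + 37*z^2 + 12*z - 3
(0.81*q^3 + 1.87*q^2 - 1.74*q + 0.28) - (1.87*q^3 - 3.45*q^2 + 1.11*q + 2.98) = -1.06*q^3 + 5.32*q^2 - 2.85*q - 2.7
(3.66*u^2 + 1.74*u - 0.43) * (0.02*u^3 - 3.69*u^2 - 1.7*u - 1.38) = 0.0732*u^5 - 13.4706*u^4 - 12.6512*u^3 - 6.4221*u^2 - 1.6702*u + 0.5934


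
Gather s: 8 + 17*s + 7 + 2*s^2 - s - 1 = 2*s^2 + 16*s + 14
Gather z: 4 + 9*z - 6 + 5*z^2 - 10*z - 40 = 5*z^2 - z - 42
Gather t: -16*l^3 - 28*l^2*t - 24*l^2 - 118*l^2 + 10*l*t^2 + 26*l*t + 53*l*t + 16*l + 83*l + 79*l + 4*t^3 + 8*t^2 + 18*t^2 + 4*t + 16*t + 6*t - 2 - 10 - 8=-16*l^3 - 142*l^2 + 178*l + 4*t^3 + t^2*(10*l + 26) + t*(-28*l^2 + 79*l + 26) - 20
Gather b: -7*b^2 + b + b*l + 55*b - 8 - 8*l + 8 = -7*b^2 + b*(l + 56) - 8*l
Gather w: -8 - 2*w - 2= -2*w - 10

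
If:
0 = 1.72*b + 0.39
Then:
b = -0.23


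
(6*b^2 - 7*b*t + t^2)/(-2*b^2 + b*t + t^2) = (-6*b + t)/(2*b + t)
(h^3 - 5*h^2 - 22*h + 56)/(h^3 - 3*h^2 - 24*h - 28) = (h^2 + 2*h - 8)/(h^2 + 4*h + 4)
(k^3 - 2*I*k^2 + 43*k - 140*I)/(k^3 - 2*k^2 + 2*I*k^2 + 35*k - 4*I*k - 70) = (k - 4*I)/(k - 2)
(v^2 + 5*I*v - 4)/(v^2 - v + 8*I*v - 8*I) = (v^2 + 5*I*v - 4)/(v^2 - v + 8*I*v - 8*I)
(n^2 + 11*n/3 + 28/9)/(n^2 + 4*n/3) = (n + 7/3)/n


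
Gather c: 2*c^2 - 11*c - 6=2*c^2 - 11*c - 6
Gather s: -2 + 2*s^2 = 2*s^2 - 2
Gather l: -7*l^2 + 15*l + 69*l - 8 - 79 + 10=-7*l^2 + 84*l - 77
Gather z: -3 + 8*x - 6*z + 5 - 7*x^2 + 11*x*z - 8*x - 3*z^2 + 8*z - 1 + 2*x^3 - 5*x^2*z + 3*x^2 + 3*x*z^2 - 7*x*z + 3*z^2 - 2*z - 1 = 2*x^3 - 4*x^2 + 3*x*z^2 + z*(-5*x^2 + 4*x)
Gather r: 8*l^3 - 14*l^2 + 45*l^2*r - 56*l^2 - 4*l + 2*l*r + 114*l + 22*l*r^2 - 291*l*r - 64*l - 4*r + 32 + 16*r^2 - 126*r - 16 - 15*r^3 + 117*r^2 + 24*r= 8*l^3 - 70*l^2 + 46*l - 15*r^3 + r^2*(22*l + 133) + r*(45*l^2 - 289*l - 106) + 16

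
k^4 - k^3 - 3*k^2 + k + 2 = (k - 2)*(k - 1)*(k + 1)^2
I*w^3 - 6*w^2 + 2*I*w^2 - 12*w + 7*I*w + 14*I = (w + 2)*(w + 7*I)*(I*w + 1)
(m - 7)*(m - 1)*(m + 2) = m^3 - 6*m^2 - 9*m + 14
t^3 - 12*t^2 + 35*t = t*(t - 7)*(t - 5)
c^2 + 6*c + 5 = (c + 1)*(c + 5)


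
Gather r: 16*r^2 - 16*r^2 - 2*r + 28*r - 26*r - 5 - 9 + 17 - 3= 0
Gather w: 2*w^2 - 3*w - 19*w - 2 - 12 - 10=2*w^2 - 22*w - 24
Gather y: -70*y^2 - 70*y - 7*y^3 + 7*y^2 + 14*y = -7*y^3 - 63*y^2 - 56*y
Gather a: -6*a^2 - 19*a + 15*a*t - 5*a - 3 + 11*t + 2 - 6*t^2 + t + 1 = -6*a^2 + a*(15*t - 24) - 6*t^2 + 12*t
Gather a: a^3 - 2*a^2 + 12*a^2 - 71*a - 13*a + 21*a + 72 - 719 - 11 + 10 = a^3 + 10*a^2 - 63*a - 648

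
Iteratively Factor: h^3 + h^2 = (h + 1)*(h^2) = h*(h + 1)*(h)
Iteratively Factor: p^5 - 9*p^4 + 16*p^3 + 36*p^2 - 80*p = (p + 2)*(p^4 - 11*p^3 + 38*p^2 - 40*p) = (p - 2)*(p + 2)*(p^3 - 9*p^2 + 20*p) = (p - 5)*(p - 2)*(p + 2)*(p^2 - 4*p) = (p - 5)*(p - 4)*(p - 2)*(p + 2)*(p)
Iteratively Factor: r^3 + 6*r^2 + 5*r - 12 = (r - 1)*(r^2 + 7*r + 12) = (r - 1)*(r + 4)*(r + 3)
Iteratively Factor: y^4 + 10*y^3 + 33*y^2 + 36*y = (y + 4)*(y^3 + 6*y^2 + 9*y) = y*(y + 4)*(y^2 + 6*y + 9) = y*(y + 3)*(y + 4)*(y + 3)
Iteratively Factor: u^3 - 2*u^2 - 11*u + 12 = (u + 3)*(u^2 - 5*u + 4) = (u - 1)*(u + 3)*(u - 4)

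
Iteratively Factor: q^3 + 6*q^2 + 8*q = (q)*(q^2 + 6*q + 8) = q*(q + 4)*(q + 2)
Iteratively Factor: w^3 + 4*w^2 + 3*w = (w + 3)*(w^2 + w) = w*(w + 3)*(w + 1)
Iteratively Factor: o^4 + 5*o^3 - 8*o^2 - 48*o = (o + 4)*(o^3 + o^2 - 12*o) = (o + 4)^2*(o^2 - 3*o) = o*(o + 4)^2*(o - 3)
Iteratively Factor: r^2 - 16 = (r - 4)*(r + 4)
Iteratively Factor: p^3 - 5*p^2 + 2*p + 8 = (p + 1)*(p^2 - 6*p + 8) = (p - 2)*(p + 1)*(p - 4)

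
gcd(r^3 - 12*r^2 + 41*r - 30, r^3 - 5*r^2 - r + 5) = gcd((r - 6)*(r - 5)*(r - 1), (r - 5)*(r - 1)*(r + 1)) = r^2 - 6*r + 5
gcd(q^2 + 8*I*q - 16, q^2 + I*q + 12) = q + 4*I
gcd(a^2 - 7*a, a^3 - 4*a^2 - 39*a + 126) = a - 7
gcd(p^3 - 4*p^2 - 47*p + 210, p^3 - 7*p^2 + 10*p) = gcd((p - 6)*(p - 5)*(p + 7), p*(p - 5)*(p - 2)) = p - 5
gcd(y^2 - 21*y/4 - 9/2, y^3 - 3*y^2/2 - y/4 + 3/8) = 1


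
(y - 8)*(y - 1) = y^2 - 9*y + 8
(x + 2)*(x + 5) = x^2 + 7*x + 10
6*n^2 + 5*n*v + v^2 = (2*n + v)*(3*n + v)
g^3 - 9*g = g*(g - 3)*(g + 3)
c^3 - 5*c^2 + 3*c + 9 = (c - 3)^2*(c + 1)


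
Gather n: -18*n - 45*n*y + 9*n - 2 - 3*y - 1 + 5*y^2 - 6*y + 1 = n*(-45*y - 9) + 5*y^2 - 9*y - 2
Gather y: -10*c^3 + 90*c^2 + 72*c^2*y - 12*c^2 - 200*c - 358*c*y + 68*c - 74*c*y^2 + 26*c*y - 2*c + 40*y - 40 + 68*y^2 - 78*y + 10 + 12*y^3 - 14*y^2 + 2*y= -10*c^3 + 78*c^2 - 134*c + 12*y^3 + y^2*(54 - 74*c) + y*(72*c^2 - 332*c - 36) - 30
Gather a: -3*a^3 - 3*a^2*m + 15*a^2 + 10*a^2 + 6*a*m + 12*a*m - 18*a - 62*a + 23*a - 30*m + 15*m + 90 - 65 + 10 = -3*a^3 + a^2*(25 - 3*m) + a*(18*m - 57) - 15*m + 35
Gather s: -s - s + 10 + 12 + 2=24 - 2*s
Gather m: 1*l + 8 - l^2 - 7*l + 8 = -l^2 - 6*l + 16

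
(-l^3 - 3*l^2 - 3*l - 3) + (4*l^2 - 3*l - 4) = -l^3 + l^2 - 6*l - 7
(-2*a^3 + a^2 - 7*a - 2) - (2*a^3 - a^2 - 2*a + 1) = -4*a^3 + 2*a^2 - 5*a - 3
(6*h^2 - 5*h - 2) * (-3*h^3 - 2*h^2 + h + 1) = -18*h^5 + 3*h^4 + 22*h^3 + 5*h^2 - 7*h - 2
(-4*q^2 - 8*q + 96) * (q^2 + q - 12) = -4*q^4 - 12*q^3 + 136*q^2 + 192*q - 1152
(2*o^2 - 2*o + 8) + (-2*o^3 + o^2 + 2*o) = -2*o^3 + 3*o^2 + 8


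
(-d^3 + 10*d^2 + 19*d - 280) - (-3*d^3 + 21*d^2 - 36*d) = 2*d^3 - 11*d^2 + 55*d - 280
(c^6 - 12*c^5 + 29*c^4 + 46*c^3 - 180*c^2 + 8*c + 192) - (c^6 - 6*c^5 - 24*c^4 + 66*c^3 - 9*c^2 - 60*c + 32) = -6*c^5 + 53*c^4 - 20*c^3 - 171*c^2 + 68*c + 160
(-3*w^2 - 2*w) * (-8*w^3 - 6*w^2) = 24*w^5 + 34*w^4 + 12*w^3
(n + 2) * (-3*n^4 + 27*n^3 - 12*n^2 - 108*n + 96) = -3*n^5 + 21*n^4 + 42*n^3 - 132*n^2 - 120*n + 192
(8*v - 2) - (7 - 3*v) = 11*v - 9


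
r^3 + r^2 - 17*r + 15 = (r - 3)*(r - 1)*(r + 5)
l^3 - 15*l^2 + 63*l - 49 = (l - 7)^2*(l - 1)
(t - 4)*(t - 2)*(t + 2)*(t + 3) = t^4 - t^3 - 16*t^2 + 4*t + 48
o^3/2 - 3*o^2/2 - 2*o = o*(o/2 + 1/2)*(o - 4)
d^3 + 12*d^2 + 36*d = d*(d + 6)^2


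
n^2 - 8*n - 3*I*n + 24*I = (n - 8)*(n - 3*I)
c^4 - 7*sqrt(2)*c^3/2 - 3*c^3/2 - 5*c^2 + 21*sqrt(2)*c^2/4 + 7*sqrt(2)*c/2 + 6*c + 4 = (c - 2)*(c + 1/2)*(c - 4*sqrt(2))*(c + sqrt(2)/2)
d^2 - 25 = (d - 5)*(d + 5)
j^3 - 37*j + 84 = (j - 4)*(j - 3)*(j + 7)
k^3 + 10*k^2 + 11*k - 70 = (k - 2)*(k + 5)*(k + 7)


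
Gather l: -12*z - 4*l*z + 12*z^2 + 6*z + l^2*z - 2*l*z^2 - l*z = l^2*z + l*(-2*z^2 - 5*z) + 12*z^2 - 6*z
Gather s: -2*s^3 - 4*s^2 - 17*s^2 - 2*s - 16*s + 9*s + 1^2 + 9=-2*s^3 - 21*s^2 - 9*s + 10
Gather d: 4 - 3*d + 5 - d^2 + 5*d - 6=-d^2 + 2*d + 3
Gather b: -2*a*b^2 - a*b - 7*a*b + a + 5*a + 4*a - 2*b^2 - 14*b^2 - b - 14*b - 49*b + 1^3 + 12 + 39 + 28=10*a + b^2*(-2*a - 16) + b*(-8*a - 64) + 80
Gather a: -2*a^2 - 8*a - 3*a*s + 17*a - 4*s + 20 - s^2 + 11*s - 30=-2*a^2 + a*(9 - 3*s) - s^2 + 7*s - 10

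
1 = 1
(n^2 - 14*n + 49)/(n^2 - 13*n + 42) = (n - 7)/(n - 6)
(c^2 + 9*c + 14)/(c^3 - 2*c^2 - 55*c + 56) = (c + 2)/(c^2 - 9*c + 8)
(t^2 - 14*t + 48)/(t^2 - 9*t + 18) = (t - 8)/(t - 3)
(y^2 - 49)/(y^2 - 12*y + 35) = (y + 7)/(y - 5)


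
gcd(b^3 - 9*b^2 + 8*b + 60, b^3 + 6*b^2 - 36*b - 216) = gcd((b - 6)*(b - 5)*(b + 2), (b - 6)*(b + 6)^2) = b - 6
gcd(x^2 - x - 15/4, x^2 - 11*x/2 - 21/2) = x + 3/2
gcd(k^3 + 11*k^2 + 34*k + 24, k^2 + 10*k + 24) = k^2 + 10*k + 24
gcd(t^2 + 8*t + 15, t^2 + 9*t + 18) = t + 3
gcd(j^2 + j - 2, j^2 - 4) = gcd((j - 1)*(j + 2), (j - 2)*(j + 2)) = j + 2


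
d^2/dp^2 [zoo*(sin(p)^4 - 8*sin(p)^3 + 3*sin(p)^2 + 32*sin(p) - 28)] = zoo*(sin(p) + 1)^2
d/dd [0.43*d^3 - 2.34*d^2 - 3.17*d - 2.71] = 1.29*d^2 - 4.68*d - 3.17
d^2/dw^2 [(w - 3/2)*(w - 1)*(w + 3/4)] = 6*w - 7/2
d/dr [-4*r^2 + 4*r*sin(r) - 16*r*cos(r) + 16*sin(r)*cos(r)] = 16*r*sin(r) + 4*r*cos(r) - 8*r + 4*sin(r) - 16*cos(r) + 16*cos(2*r)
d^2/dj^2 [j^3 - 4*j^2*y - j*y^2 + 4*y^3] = 6*j - 8*y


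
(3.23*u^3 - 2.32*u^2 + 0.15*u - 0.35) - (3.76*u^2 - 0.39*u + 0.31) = 3.23*u^3 - 6.08*u^2 + 0.54*u - 0.66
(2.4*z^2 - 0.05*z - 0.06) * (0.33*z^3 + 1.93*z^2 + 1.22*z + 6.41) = 0.792*z^5 + 4.6155*z^4 + 2.8117*z^3 + 15.2072*z^2 - 0.3937*z - 0.3846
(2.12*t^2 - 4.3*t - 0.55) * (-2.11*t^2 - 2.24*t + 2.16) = -4.4732*t^4 + 4.3242*t^3 + 15.3717*t^2 - 8.056*t - 1.188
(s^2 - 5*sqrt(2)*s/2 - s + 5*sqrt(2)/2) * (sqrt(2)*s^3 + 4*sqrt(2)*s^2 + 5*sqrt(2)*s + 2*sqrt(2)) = sqrt(2)*s^5 - 5*s^4 + 3*sqrt(2)*s^4 - 15*s^3 + sqrt(2)*s^3 - 5*s^2 - 3*sqrt(2)*s^2 - 2*sqrt(2)*s + 15*s + 10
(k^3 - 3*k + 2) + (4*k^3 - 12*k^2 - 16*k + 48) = 5*k^3 - 12*k^2 - 19*k + 50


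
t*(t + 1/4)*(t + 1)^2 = t^4 + 9*t^3/4 + 3*t^2/2 + t/4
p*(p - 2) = p^2 - 2*p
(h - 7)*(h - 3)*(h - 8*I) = h^3 - 10*h^2 - 8*I*h^2 + 21*h + 80*I*h - 168*I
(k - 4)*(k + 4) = k^2 - 16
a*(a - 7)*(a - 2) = a^3 - 9*a^2 + 14*a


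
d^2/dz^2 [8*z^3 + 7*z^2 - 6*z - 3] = 48*z + 14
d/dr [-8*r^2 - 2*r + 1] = -16*r - 2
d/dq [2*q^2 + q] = 4*q + 1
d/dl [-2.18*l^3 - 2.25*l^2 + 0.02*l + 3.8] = -6.54*l^2 - 4.5*l + 0.02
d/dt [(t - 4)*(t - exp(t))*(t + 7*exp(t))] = (1 - exp(t))*(t - 4)*(t + 7*exp(t)) + (t - 4)*(t - exp(t))*(7*exp(t) + 1) + (t - exp(t))*(t + 7*exp(t))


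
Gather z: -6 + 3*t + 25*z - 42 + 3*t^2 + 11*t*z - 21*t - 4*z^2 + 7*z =3*t^2 - 18*t - 4*z^2 + z*(11*t + 32) - 48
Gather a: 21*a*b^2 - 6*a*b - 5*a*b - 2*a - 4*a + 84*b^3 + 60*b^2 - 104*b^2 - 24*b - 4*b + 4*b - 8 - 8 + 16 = a*(21*b^2 - 11*b - 6) + 84*b^3 - 44*b^2 - 24*b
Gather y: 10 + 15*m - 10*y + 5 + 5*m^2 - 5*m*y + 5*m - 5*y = 5*m^2 + 20*m + y*(-5*m - 15) + 15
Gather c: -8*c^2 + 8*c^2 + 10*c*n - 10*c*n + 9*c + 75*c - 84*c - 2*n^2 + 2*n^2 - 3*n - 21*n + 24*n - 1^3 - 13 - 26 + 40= 0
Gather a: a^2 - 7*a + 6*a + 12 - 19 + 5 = a^2 - a - 2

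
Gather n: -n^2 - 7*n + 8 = -n^2 - 7*n + 8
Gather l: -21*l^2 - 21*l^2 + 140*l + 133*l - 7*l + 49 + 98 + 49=-42*l^2 + 266*l + 196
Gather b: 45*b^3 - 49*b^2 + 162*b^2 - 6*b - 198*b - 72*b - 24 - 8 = 45*b^3 + 113*b^2 - 276*b - 32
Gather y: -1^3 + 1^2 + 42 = 42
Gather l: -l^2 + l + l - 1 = -l^2 + 2*l - 1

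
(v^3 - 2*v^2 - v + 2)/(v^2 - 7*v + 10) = (v^2 - 1)/(v - 5)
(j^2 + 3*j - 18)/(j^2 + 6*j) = (j - 3)/j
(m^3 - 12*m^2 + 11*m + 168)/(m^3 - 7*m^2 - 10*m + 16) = (m^2 - 4*m - 21)/(m^2 + m - 2)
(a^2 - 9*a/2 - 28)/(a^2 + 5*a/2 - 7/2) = (a - 8)/(a - 1)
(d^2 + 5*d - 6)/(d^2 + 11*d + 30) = (d - 1)/(d + 5)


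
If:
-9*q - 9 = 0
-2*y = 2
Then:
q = -1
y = -1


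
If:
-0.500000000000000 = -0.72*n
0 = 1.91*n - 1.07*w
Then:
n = 0.69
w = 1.24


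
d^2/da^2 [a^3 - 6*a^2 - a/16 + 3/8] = 6*a - 12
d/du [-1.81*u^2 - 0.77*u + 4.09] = -3.62*u - 0.77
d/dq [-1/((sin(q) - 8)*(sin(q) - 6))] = 2*(sin(q) - 7)*cos(q)/((sin(q) - 8)^2*(sin(q) - 6)^2)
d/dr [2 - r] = -1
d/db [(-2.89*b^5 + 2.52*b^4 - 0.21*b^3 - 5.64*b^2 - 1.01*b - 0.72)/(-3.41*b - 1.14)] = (39.4196*b^5 - 9.3066*b^4 - 10.059*b^3 + 19.9506*b^2 + 12.8592*b - 1.3038)/(11.6281*b^2 + 7.7748*b + 1.2996)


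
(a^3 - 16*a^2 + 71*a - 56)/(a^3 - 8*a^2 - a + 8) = (a - 7)/(a + 1)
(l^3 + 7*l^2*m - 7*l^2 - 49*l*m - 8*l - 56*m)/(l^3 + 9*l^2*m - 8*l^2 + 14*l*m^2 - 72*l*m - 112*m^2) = (l + 1)/(l + 2*m)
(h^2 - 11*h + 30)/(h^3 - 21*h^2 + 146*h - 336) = (h - 5)/(h^2 - 15*h + 56)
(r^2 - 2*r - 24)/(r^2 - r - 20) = (r - 6)/(r - 5)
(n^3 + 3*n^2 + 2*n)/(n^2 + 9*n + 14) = n*(n + 1)/(n + 7)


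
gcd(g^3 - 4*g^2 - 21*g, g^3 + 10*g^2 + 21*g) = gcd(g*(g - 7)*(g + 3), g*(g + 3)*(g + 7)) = g^2 + 3*g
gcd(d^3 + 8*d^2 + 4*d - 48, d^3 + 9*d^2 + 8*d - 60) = d^2 + 4*d - 12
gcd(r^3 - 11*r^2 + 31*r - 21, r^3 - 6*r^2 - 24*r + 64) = 1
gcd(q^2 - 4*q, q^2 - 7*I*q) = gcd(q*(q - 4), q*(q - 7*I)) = q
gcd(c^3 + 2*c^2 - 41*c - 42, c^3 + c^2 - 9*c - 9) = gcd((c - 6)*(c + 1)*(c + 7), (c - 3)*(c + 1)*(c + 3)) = c + 1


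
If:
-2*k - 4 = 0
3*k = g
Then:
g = -6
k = -2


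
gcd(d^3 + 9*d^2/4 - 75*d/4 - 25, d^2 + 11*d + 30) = d + 5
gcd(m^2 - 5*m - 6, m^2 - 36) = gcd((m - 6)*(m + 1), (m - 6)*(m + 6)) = m - 6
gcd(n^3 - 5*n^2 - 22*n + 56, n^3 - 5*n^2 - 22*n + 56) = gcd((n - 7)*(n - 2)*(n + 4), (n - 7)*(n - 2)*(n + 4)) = n^3 - 5*n^2 - 22*n + 56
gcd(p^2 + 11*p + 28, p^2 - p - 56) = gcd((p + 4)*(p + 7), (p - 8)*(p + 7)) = p + 7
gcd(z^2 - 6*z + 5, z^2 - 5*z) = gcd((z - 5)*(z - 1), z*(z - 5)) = z - 5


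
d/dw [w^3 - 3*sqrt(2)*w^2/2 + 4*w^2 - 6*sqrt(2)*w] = 3*w^2 - 3*sqrt(2)*w + 8*w - 6*sqrt(2)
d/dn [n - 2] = 1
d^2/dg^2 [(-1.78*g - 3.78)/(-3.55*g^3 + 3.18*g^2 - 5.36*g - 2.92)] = (134.5947*g^5 + 451.08288*g^4 - 714.498256*g^3 + 439.486512*g^2 - 522.506736*g + 231.67664)/(44.738875*g^9 - 120.22785*g^8 + 310.34526*g^7 - 284.813772*g^6 + 270.794352*g^5 + 147.8748*g^4 - 53.82808*g^3 + 170.32944*g^2 + 137.104512*g + 24.897088)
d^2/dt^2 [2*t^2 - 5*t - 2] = 4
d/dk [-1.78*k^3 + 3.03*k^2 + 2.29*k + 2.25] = -5.34*k^2 + 6.06*k + 2.29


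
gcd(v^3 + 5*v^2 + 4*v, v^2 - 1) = v + 1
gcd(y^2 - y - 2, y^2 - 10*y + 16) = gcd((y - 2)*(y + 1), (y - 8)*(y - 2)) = y - 2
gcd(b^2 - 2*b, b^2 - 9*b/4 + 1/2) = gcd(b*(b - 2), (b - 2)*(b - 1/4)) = b - 2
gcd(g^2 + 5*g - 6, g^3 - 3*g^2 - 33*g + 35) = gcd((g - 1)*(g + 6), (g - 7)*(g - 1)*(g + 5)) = g - 1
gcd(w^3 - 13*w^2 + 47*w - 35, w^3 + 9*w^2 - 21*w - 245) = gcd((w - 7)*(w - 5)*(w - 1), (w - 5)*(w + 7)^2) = w - 5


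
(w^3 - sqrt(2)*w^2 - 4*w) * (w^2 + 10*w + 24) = w^5 - sqrt(2)*w^4 + 10*w^4 - 10*sqrt(2)*w^3 + 20*w^3 - 40*w^2 - 24*sqrt(2)*w^2 - 96*w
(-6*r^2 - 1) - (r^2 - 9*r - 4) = -7*r^2 + 9*r + 3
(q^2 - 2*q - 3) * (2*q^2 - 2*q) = 2*q^4 - 6*q^3 - 2*q^2 + 6*q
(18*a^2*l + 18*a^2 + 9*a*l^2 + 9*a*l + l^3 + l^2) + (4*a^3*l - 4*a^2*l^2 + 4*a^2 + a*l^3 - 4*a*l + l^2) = 4*a^3*l - 4*a^2*l^2 + 18*a^2*l + 22*a^2 + a*l^3 + 9*a*l^2 + 5*a*l + l^3 + 2*l^2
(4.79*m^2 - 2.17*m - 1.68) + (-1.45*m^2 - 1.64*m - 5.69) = 3.34*m^2 - 3.81*m - 7.37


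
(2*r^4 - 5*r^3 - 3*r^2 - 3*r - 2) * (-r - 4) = -2*r^5 - 3*r^4 + 23*r^3 + 15*r^2 + 14*r + 8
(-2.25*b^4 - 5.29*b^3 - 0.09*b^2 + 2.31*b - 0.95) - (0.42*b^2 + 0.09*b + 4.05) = -2.25*b^4 - 5.29*b^3 - 0.51*b^2 + 2.22*b - 5.0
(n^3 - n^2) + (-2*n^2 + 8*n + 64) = n^3 - 3*n^2 + 8*n + 64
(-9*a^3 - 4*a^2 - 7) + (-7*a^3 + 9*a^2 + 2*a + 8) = -16*a^3 + 5*a^2 + 2*a + 1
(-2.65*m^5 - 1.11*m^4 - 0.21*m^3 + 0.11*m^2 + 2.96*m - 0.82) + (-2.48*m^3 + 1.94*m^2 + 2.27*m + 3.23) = -2.65*m^5 - 1.11*m^4 - 2.69*m^3 + 2.05*m^2 + 5.23*m + 2.41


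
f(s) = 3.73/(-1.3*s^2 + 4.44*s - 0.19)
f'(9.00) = 0.02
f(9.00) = -0.06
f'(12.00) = 0.01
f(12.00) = -0.03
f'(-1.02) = -0.72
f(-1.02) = -0.61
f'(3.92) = 2.81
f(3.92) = -1.35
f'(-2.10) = -0.16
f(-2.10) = -0.24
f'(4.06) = 1.77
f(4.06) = -1.04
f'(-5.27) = -0.02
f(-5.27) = -0.06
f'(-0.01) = -302.85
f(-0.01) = -15.90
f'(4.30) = 0.95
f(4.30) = -0.73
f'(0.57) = -3.00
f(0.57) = 1.94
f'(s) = 3.73*(2.6*s - 4.44)/(-1.3*s^2 + 4.44*s - 0.19)^2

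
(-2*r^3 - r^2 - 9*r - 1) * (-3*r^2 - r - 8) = 6*r^5 + 5*r^4 + 44*r^3 + 20*r^2 + 73*r + 8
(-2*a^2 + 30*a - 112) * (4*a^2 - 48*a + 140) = -8*a^4 + 216*a^3 - 2168*a^2 + 9576*a - 15680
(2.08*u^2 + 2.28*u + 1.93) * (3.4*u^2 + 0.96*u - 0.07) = 7.072*u^4 + 9.7488*u^3 + 8.6052*u^2 + 1.6932*u - 0.1351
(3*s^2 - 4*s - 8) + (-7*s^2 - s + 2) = -4*s^2 - 5*s - 6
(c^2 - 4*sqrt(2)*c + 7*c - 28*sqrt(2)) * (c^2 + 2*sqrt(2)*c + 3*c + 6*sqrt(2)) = c^4 - 2*sqrt(2)*c^3 + 10*c^3 - 20*sqrt(2)*c^2 + 5*c^2 - 160*c - 42*sqrt(2)*c - 336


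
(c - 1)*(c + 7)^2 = c^3 + 13*c^2 + 35*c - 49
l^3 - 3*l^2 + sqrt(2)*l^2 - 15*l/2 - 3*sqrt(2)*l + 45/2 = (l - 3)*(l - 3*sqrt(2)/2)*(l + 5*sqrt(2)/2)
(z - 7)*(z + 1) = z^2 - 6*z - 7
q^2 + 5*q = q*(q + 5)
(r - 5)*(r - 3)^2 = r^3 - 11*r^2 + 39*r - 45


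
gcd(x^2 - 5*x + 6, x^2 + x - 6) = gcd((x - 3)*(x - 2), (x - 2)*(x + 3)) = x - 2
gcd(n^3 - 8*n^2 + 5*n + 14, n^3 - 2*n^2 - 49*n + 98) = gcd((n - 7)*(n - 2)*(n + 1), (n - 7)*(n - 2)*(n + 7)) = n^2 - 9*n + 14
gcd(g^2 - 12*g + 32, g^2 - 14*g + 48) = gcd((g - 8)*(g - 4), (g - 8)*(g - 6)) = g - 8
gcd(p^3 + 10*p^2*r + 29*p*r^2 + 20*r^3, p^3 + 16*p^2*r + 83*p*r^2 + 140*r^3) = p^2 + 9*p*r + 20*r^2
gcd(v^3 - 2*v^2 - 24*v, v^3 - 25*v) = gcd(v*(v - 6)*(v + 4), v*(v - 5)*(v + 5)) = v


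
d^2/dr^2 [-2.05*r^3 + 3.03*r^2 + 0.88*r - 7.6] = 6.06 - 12.3*r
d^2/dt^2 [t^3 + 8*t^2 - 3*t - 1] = 6*t + 16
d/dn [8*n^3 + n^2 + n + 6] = 24*n^2 + 2*n + 1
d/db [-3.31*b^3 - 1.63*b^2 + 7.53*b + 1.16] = -9.93*b^2 - 3.26*b + 7.53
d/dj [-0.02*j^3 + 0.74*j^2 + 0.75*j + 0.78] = -0.06*j^2 + 1.48*j + 0.75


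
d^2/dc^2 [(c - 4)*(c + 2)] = 2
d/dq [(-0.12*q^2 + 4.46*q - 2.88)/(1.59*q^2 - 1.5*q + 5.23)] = (-6.9114*q^2 + 7.9032*q + 19.0058)/(2.5281*q^4 - 4.77*q^3 + 18.8814*q^2 - 15.69*q + 27.3529)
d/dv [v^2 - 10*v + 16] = 2*v - 10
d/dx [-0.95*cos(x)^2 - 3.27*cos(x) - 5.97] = (1.9*cos(x) + 3.27)*sin(x)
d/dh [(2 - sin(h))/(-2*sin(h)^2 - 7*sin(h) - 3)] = (8*sin(h) + cos(2*h) + 16)*cos(h)/(2*sin(h)^2 + 7*sin(h) + 3)^2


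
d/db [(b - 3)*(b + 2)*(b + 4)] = 3*b^2 + 6*b - 10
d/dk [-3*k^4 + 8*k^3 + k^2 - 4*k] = -12*k^3 + 24*k^2 + 2*k - 4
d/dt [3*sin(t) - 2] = 3*cos(t)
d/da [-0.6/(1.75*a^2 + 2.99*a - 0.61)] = (2.1*a + 1.794)/(1.75*a^2 + 2.99*a - 0.61)^2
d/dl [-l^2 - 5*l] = -2*l - 5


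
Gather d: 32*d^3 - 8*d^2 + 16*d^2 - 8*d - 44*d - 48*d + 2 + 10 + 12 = 32*d^3 + 8*d^2 - 100*d + 24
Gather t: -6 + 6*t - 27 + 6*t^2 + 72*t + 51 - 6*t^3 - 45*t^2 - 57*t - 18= -6*t^3 - 39*t^2 + 21*t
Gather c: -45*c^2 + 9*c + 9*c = -45*c^2 + 18*c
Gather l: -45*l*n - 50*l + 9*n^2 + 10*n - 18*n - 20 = l*(-45*n - 50) + 9*n^2 - 8*n - 20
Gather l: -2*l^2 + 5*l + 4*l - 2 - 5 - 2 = -2*l^2 + 9*l - 9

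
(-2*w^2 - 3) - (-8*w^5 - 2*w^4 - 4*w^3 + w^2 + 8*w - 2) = 8*w^5 + 2*w^4 + 4*w^3 - 3*w^2 - 8*w - 1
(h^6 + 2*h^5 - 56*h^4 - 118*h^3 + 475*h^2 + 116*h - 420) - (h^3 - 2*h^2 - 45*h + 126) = h^6 + 2*h^5 - 56*h^4 - 119*h^3 + 477*h^2 + 161*h - 546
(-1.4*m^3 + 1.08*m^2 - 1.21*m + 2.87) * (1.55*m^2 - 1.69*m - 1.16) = -2.17*m^5 + 4.04*m^4 - 2.0767*m^3 + 5.2406*m^2 - 3.4467*m - 3.3292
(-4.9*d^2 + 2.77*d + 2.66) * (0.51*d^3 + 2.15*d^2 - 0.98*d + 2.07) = -2.499*d^5 - 9.1223*d^4 + 12.1141*d^3 - 7.1386*d^2 + 3.1271*d + 5.5062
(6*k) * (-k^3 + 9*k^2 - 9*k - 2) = -6*k^4 + 54*k^3 - 54*k^2 - 12*k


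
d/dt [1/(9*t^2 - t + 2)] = (1 - 18*t)/(9*t^2 - t + 2)^2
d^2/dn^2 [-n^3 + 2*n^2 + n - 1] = 4 - 6*n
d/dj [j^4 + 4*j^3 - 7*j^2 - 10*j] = 4*j^3 + 12*j^2 - 14*j - 10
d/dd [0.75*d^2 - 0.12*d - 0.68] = 1.5*d - 0.12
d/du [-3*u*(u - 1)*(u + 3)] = -9*u^2 - 12*u + 9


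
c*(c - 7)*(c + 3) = c^3 - 4*c^2 - 21*c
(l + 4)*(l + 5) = l^2 + 9*l + 20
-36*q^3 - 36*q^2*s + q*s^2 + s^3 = (-6*q + s)*(q + s)*(6*q + s)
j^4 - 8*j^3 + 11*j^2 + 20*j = j*(j - 5)*(j - 4)*(j + 1)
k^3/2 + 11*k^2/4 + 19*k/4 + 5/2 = (k/2 + 1)*(k + 1)*(k + 5/2)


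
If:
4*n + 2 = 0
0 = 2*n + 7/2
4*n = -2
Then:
No Solution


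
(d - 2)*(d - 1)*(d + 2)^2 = d^4 + d^3 - 6*d^2 - 4*d + 8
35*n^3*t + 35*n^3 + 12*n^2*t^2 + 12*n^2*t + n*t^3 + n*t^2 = (5*n + t)*(7*n + t)*(n*t + n)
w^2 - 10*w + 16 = (w - 8)*(w - 2)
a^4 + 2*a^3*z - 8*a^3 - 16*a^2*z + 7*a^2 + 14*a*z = a*(a - 7)*(a - 1)*(a + 2*z)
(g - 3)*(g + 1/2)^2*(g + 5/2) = g^4 + g^3/2 - 31*g^2/4 - 61*g/8 - 15/8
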